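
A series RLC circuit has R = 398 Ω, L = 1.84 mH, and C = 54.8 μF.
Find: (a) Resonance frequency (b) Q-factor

Step 1 — Resonance condition Im(Z)=0 gives ω₀ = 1/√(LC).
Step 2 — ω₀ = 1/√(0.00184·5.48e-05) = 3149 rad/s.
Step 3 — f₀ = ω₀/(2π) = 501.2 Hz.
Step 4 — Series Q: Q = ω₀L/R = 3149·0.00184/398 = 0.01456.

(a) f₀ = 501.2 Hz  (b) Q = 0.01456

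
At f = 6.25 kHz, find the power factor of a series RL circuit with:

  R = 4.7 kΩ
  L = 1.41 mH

Step 1 — Angular frequency: ω = 2π·f = 2π·6250 = 3.927e+04 rad/s.
Step 2 — Component impedances:
  R: Z = R = 4700 Ω
  L: Z = jωL = j·3.927e+04·0.00141 = 0 + j55.37 Ω
Step 3 — Series combination: Z_total = R + L = 4700 + j55.37 Ω = 4700∠0.7° Ω.
Step 4 — Power factor: PF = cos(φ) = Re(Z)/|Z| = 4700/4700.3 = 0.9999.
Step 5 — Type: Im(Z) = 55.37 ⇒ lagging (phase φ = 0.7°).

PF = 0.9999 (lagging, φ = 0.7°)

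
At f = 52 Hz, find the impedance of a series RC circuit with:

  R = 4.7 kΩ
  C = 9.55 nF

Step 1 — Angular frequency: ω = 2π·f = 2π·52 = 326.7 rad/s.
Step 2 — Component impedances:
  R: Z = R = 4700 Ω
  C: Z = 1/(jωC) = -j/(ω·C) = 0 - j3.205e+05 Ω
Step 3 — Series combination: Z_total = R + C = 4700 - j3.205e+05 Ω = 3.205e+05∠-89.2° Ω.

Z = 4700 - j3.205e+05 Ω = 3.205e+05∠-89.2° Ω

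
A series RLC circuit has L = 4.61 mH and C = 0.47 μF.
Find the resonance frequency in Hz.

Step 1 — Resonance condition Im(Z)=0 gives ω₀ = 1/√(LC).
Step 2 — ω₀ = 1/√(0.00461·4.7e-07) = 2.148e+04 rad/s.
Step 3 — f₀ = ω₀/(2π) = 3419 Hz.

f₀ = 3419 Hz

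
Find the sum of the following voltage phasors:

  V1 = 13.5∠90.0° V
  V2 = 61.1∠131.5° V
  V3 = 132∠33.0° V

Step 1 — Convert each phasor to rectangular form:
  V1 = 13.5·(cos(90.0°) + j·sin(90.0°)) = 0 + j13.5 V
  V2 = 61.1·(cos(131.5°) + j·sin(131.5°)) = -40.49 + j45.76 V
  V3 = 132·(cos(33.0°) + j·sin(33.0°)) = 110.7 + j71.89 V
Step 2 — Sum components: V_total = 70.22 + j131.2 V.
Step 3 — Convert to polar: |V_total| = 148.8 V, ∠V_total = 61.8°.

V_total = 148.8∠61.8° V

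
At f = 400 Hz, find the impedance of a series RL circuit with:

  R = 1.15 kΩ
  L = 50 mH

Step 1 — Angular frequency: ω = 2π·f = 2π·400 = 2513 rad/s.
Step 2 — Component impedances:
  R: Z = R = 1150 Ω
  L: Z = jωL = j·2513·0.05 = 0 + j125.7 Ω
Step 3 — Series combination: Z_total = R + L = 1150 + j125.7 Ω = 1157∠6.2° Ω.

Z = 1150 + j125.7 Ω = 1157∠6.2° Ω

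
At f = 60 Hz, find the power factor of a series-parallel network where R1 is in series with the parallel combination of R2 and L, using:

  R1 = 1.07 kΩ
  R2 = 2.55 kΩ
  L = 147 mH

Step 1 — Angular frequency: ω = 2π·f = 2π·60 = 377 rad/s.
Step 2 — Component impedances:
  R1: Z = R = 1070 Ω
  R2: Z = R = 2550 Ω
  L: Z = jωL = j·377·0.147 = 0 + j55.42 Ω
Step 3 — Parallel branch: R2 || L = 1/(1/R2 + 1/L) = 1.204 + j55.39 Ω.
Step 4 — Series with R1: Z_total = R1 + (R2 || L) = 1071 + j55.39 Ω = 1073∠3.0° Ω.
Step 5 — Power factor: PF = cos(φ) = Re(Z)/|Z| = 1071.2/1072.6 = 0.9987.
Step 6 — Type: Im(Z) = 55.39 ⇒ lagging (phase φ = 3.0°).

PF = 0.9987 (lagging, φ = 3.0°)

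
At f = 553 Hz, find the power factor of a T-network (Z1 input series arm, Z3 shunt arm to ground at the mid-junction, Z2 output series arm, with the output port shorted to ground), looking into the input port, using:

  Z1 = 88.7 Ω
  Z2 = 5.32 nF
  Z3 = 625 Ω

Step 1 — Angular frequency: ω = 2π·f = 2π·553 = 3475 rad/s.
Step 2 — Component impedances:
  Z1: Z = R = 88.7 Ω
  Z2: Z = 1/(jωC) = -j/(ω·C) = 0 - j5.41e+04 Ω
  Z3: Z = R = 625 Ω
Step 3 — With the output port shorted to ground, the output series arm Z2 runs from the junction to ground; the shunt arm Z3 also runs from the junction to ground. They appear in parallel: Z3 || Z2 = 624.9 - j7.22 Ω.
Step 4 — Series with input arm Z1: Z_in = Z1 + (Z3 || Z2) = 713.6 - j7.22 Ω = 713.7∠-0.6° Ω.
Step 5 — Power factor: PF = cos(φ) = Re(Z)/|Z| = 713.6/713.7 = 0.9999.
Step 6 — Type: Im(Z) = -7.22 ⇒ leading (phase φ = -0.6°).

PF = 0.9999 (leading, φ = -0.6°)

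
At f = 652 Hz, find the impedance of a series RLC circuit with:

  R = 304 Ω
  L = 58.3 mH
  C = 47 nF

Step 1 — Angular frequency: ω = 2π·f = 2π·652 = 4097 rad/s.
Step 2 — Component impedances:
  R: Z = R = 304 Ω
  L: Z = jωL = j·4097·0.0583 = 0 + j238.8 Ω
  C: Z = 1/(jωC) = -j/(ω·C) = 0 - j5194 Ω
Step 3 — Series combination: Z_total = R + L + C = 304 - j4955 Ω = 4964∠-86.5° Ω.

Z = 304 - j4955 Ω = 4964∠-86.5° Ω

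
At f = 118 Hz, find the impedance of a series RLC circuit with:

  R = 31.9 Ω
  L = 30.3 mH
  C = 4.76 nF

Step 1 — Angular frequency: ω = 2π·f = 2π·118 = 741.4 rad/s.
Step 2 — Component impedances:
  R: Z = R = 31.9 Ω
  L: Z = jωL = j·741.4·0.0303 = 0 + j22.46 Ω
  C: Z = 1/(jωC) = -j/(ω·C) = 0 - j2.834e+05 Ω
Step 3 — Series combination: Z_total = R + L + C = 31.9 - j2.833e+05 Ω = 2.833e+05∠-90.0° Ω.

Z = 31.9 - j2.833e+05 Ω = 2.833e+05∠-90.0° Ω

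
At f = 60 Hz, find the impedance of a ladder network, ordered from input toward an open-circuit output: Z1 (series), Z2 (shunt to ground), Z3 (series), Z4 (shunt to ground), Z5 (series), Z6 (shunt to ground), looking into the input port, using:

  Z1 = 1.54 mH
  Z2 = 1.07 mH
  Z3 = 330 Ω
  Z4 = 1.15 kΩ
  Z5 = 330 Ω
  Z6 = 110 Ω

Step 1 — Angular frequency: ω = 2π·f = 2π·60 = 377 rad/s.
Step 2 — Component impedances:
  Z1: Z = jωL = j·377·0.00154 = 0 + j0.5806 Ω
  Z2: Z = jωL = j·377·0.00107 = 0 + j0.4034 Ω
  Z3: Z = R = 330 Ω
  Z4: Z = R = 1150 Ω
  Z5: Z = R = 330 Ω
  Z6: Z = R = 110 Ω
Step 3 — Ladder network (open output): work backward from the far end, alternating series and parallel combinations. Z_in = 0.000251 + j0.9839 Ω = 0.9839∠90.0° Ω.

Z = 0.000251 + j0.9839 Ω = 0.9839∠90.0° Ω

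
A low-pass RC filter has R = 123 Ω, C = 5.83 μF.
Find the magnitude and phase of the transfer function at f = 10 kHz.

Step 1 — Angular frequency: ω = 2π·1e+04 = 6.283e+04 rad/s.
Step 2 — Transfer function: H(jω) = 1/(1 + jωRC).
Step 3 — Denominator: 1 + jωRC = 1 + j·6.283e+04·123·5.83e-06 = 1 + j45.06.
Step 4 — H = 0.0004924 - j0.02218.
Step 5 — Magnitude: |H| = 0.02219 (-33.1 dB); phase: φ = -88.7°.

|H| = 0.02219 (-33.1 dB), φ = -88.7°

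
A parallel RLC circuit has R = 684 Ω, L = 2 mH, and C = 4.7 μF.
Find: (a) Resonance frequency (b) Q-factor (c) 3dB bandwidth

Step 1 — Resonance: ω₀ = 1/√(LC) = 1/√(0.002·4.7e-06) = 1.031e+04 rad/s.
Step 2 — f₀ = ω₀/(2π) = 1642 Hz.
Step 3 — Parallel Q: Q = R/(ω₀L) = 684/(1.031e+04·0.002) = 33.16.
Step 4 — Bandwidth: Δω = ω₀/Q = 311.1 rad/s; BW = Δω/(2π) = 49.51 Hz.

(a) f₀ = 1642 Hz  (b) Q = 33.16  (c) BW = 49.51 Hz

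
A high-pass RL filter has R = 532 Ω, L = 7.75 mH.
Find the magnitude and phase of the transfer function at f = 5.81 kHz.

Step 1 — Angular frequency: ω = 2π·5810 = 3.651e+04 rad/s.
Step 2 — Transfer function: H(jω) = jωL/(R + jωL).
Step 3 — Numerator jωL = j·282.9; denominator R + jωL = 532 + j282.9.
Step 4 — H = 0.2205 + j0.4146.
Step 5 — Magnitude: |H| = 0.4695 (-6.6 dB); phase: φ = 62.0°.

|H| = 0.4695 (-6.6 dB), φ = 62.0°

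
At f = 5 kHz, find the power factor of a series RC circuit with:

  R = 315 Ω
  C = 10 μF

Step 1 — Angular frequency: ω = 2π·f = 2π·5000 = 3.142e+04 rad/s.
Step 2 — Component impedances:
  R: Z = R = 315 Ω
  C: Z = 1/(jωC) = -j/(ω·C) = 0 - j3.183 Ω
Step 3 — Series combination: Z_total = R + C = 315 - j3.183 Ω = 315∠-0.6° Ω.
Step 4 — Power factor: PF = cos(φ) = Re(Z)/|Z| = 315/315.02 = 0.9999.
Step 5 — Type: Im(Z) = -3.183 ⇒ leading (phase φ = -0.6°).

PF = 0.9999 (leading, φ = -0.6°)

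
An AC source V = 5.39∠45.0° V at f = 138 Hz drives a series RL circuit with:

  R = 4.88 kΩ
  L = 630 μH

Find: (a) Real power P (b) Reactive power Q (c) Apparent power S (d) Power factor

Step 1 — Angular frequency: ω = 2π·f = 2π·138 = 867.1 rad/s.
Step 2 — Component impedances:
  R: Z = R = 4880 Ω
  L: Z = jωL = j·867.1·0.00063 = 0 + j0.5463 Ω
Step 3 — Series combination: Z_total = R + L = 4880 + j0.5463 Ω = 4880∠0.0° Ω.
Step 4 — Source phasor: V = 5.39∠45.0° V = 3.811 + j3.811 V.
Step 5 — Current: I = V / Z = 0.0007811 + j0.0007809 A = 0.001105∠45.0° A.
Step 6 — Complex power: S = V·I* = 0.005953 + j6.664e-07 VA.
Step 7 — Real power: P = Re(S) = 0.005953 W.
Step 8 — Reactive power: Q = Im(S) = 6.664e-07 VAR.
Step 9 — Apparent power: |S| = 0.005953 VA.
Step 10 — Power factor: PF = P/|S| = 1 (lagging).

(a) P = 0.005953 W  (b) Q = 6.664e-07 VAR  (c) S = 0.005953 VA  (d) PF = 1 (lagging)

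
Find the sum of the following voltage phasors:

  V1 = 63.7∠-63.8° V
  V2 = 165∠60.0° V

Step 1 — Convert each phasor to rectangular form:
  V1 = 63.7·(cos(-63.8°) + j·sin(-63.8°)) = 28.12 - j57.16 V
  V2 = 165·(cos(60.0°) + j·sin(60.0°)) = 82.5 + j142.9 V
Step 2 — Sum components: V_total = 110.6 + j85.74 V.
Step 3 — Convert to polar: |V_total| = 140 V, ∠V_total = 37.8°.

V_total = 140∠37.8° V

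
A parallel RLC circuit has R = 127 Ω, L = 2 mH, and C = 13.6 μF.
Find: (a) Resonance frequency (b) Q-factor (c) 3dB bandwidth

Step 1 — Resonance: ω₀ = 1/√(LC) = 1/√(0.002·1.36e-05) = 6063 rad/s.
Step 2 — f₀ = ω₀/(2π) = 965 Hz.
Step 3 — Parallel Q: Q = R/(ω₀L) = 127/(6063·0.002) = 10.47.
Step 4 — Bandwidth: Δω = ω₀/Q = 579 rad/s; BW = Δω/(2π) = 92.15 Hz.

(a) f₀ = 965 Hz  (b) Q = 10.47  (c) BW = 92.15 Hz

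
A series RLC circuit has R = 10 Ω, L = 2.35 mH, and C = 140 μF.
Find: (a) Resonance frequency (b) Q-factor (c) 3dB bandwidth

Step 1 — Resonance: ω₀ = 1/√(LC) = 1/√(0.00235·0.00014) = 1743 rad/s.
Step 2 — f₀ = ω₀/(2π) = 277.5 Hz.
Step 3 — Series Q: Q = ω₀L/R = 1743·0.00235/10 = 0.4097.
Step 4 — Bandwidth: Δω = ω₀/Q = 4255 rad/s; BW = Δω/(2π) = 677.3 Hz.

(a) f₀ = 277.5 Hz  (b) Q = 0.4097  (c) BW = 677.3 Hz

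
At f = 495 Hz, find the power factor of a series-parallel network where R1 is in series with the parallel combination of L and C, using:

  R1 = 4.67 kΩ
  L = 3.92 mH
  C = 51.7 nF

Step 1 — Angular frequency: ω = 2π·f = 2π·495 = 3110 rad/s.
Step 2 — Component impedances:
  R1: Z = R = 4670 Ω
  L: Z = jωL = j·3110·0.00392 = 0 + j12.19 Ω
  C: Z = 1/(jωC) = -j/(ω·C) = 0 - j6219 Ω
Step 3 — Parallel branch: L || C = 1/(1/L + 1/C) = 0 + j12.22 Ω.
Step 4 — Series with R1: Z_total = R1 + (L || C) = 4670 + j12.22 Ω = 4670∠0.1° Ω.
Step 5 — Power factor: PF = cos(φ) = Re(Z)/|Z| = 4670/4670 = 1.
Step 6 — Type: Im(Z) = 12.22 ⇒ lagging (phase φ = 0.1°).

PF = 1 (lagging, φ = 0.1°)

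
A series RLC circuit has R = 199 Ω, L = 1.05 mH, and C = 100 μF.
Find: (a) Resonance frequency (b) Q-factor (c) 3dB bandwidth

Step 1 — Resonance condition Im(Z)=0 gives ω₀ = 1/√(LC).
Step 2 — ω₀ = 1/√(0.00105·0.0001) = 3086 rad/s.
Step 3 — f₀ = ω₀/(2π) = 491.2 Hz.
Step 4 — Series Q: Q = ω₀L/R = 3086·0.00105/199 = 0.01628.
Step 5 — 3dB bandwidth: Δω = ω₀/Q = 1.895e+05 rad/s; BW = Δω/(2π) = 3.016e+04 Hz.

(a) f₀ = 491.2 Hz  (b) Q = 0.01628  (c) BW = 3.016e+04 Hz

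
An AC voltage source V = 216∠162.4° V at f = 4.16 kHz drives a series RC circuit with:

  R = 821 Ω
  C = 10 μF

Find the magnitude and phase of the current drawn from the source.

Step 1 — Angular frequency: ω = 2π·f = 2π·4160 = 2.614e+04 rad/s.
Step 2 — Component impedances:
  R: Z = R = 821 Ω
  C: Z = 1/(jωC) = -j/(ω·C) = 0 - j3.826 Ω
Step 3 — Series combination: Z_total = R + C = 821 - j3.826 Ω = 821∠-0.3° Ω.
Step 4 — Source phasor: V = 216∠162.4° V = -205.9 + j65.31 V.
Step 5 — Ohm's law: I = V / Z_total = (-205.9 + j65.31) / (821 - j3.826) = -0.2511 + j0.07838 A.
Step 6 — Convert to polar: |I| = 0.2631 A, ∠I = 162.7°.

I = 0.2631∠162.7° A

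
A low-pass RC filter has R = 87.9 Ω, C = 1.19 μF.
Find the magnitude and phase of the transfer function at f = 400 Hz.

Step 1 — Angular frequency: ω = 2π·400 = 2513 rad/s.
Step 2 — Transfer function: H(jω) = 1/(1 + jωRC).
Step 3 — Denominator: 1 + jωRC = 1 + j·2513·87.9·1.19e-06 = 1 + j0.2629.
Step 4 — H = 0.9354 - j0.2459.
Step 5 — Magnitude: |H| = 0.9671 (-0.3 dB); phase: φ = -14.7°.

|H| = 0.9671 (-0.3 dB), φ = -14.7°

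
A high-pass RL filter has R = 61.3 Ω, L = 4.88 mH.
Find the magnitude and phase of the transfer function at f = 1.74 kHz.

Step 1 — Angular frequency: ω = 2π·1740 = 1.093e+04 rad/s.
Step 2 — Transfer function: H(jω) = jωL/(R + jωL).
Step 3 — Numerator jωL = j·53.35; denominator R + jωL = 61.3 + j53.35.
Step 4 — H = 0.431 + j0.4952.
Step 5 — Magnitude: |H| = 0.6565 (-3.7 dB); phase: φ = 49.0°.

|H| = 0.6565 (-3.7 dB), φ = 49.0°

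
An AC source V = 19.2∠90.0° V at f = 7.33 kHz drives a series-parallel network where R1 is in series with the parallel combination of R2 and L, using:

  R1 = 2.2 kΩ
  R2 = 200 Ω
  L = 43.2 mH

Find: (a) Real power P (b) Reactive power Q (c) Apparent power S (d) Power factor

Step 1 — Angular frequency: ω = 2π·f = 2π·7330 = 4.606e+04 rad/s.
Step 2 — Component impedances:
  R1: Z = R = 2200 Ω
  R2: Z = R = 200 Ω
  L: Z = jωL = j·4.606e+04·0.0432 = 0 + j1990 Ω
Step 3 — Parallel branch: R2 || L = 1/(1/R2 + 1/L) = 198 + j19.9 Ω.
Step 4 — Series with R1: Z_total = R1 + (R2 || L) = 2398 + j19.9 Ω = 2398∠0.5° Ω.
Step 5 — Source phasor: V = 19.2∠90.0° V = 0 + j19.2 V.
Step 6 — Current: I = V / Z = 6.645e-05 + j0.008006 A = 0.008006∠89.5° A.
Step 7 — Complex power: S = V·I* = 0.1537 + j0.001276 VA.
Step 8 — Real power: P = Re(S) = 0.1537 W.
Step 9 — Reactive power: Q = Im(S) = 0.001276 VAR.
Step 10 — Apparent power: |S| = 0.1537 VA.
Step 11 — Power factor: PF = P/|S| = 1 (lagging).

(a) P = 0.1537 W  (b) Q = 0.001276 VAR  (c) S = 0.1537 VA  (d) PF = 1 (lagging)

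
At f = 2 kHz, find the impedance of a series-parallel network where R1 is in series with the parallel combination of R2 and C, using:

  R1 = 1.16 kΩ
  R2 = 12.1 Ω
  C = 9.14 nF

Step 1 — Angular frequency: ω = 2π·f = 2π·2000 = 1.257e+04 rad/s.
Step 2 — Component impedances:
  R1: Z = R = 1160 Ω
  R2: Z = R = 12.1 Ω
  C: Z = 1/(jωC) = -j/(ω·C) = 0 - j8707 Ω
Step 3 — Parallel branch: R2 || C = 1/(1/R2 + 1/C) = 12.1 - j0.01682 Ω.
Step 4 — Series with R1: Z_total = R1 + (R2 || C) = 1172 - j0.01682 Ω = 1172∠-0.0° Ω.

Z = 1172 - j0.01682 Ω = 1172∠-0.0° Ω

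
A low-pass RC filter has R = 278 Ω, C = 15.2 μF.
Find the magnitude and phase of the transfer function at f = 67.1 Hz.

Step 1 — Angular frequency: ω = 2π·67.1 = 421.6 rad/s.
Step 2 — Transfer function: H(jω) = 1/(1 + jωRC).
Step 3 — Denominator: 1 + jωRC = 1 + j·421.6·278·1.52e-05 = 1 + j1.782.
Step 4 — H = 0.2396 - j0.4268.
Step 5 — Magnitude: |H| = 0.4895 (-6.2 dB); phase: φ = -60.7°.

|H| = 0.4895 (-6.2 dB), φ = -60.7°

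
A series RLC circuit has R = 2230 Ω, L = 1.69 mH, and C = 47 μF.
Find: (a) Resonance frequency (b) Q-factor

Step 1 — Resonance condition Im(Z)=0 gives ω₀ = 1/√(LC).
Step 2 — ω₀ = 1/√(0.00169·4.7e-05) = 3548 rad/s.
Step 3 — f₀ = ω₀/(2π) = 564.7 Hz.
Step 4 — Series Q: Q = ω₀L/R = 3548·0.00169/2230 = 0.002689.

(a) f₀ = 564.7 Hz  (b) Q = 0.002689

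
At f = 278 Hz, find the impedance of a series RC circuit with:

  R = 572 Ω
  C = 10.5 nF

Step 1 — Angular frequency: ω = 2π·f = 2π·278 = 1747 rad/s.
Step 2 — Component impedances:
  R: Z = R = 572 Ω
  C: Z = 1/(jωC) = -j/(ω·C) = 0 - j5.452e+04 Ω
Step 3 — Series combination: Z_total = R + C = 572 - j5.452e+04 Ω = 5.453e+04∠-89.4° Ω.

Z = 572 - j5.452e+04 Ω = 5.453e+04∠-89.4° Ω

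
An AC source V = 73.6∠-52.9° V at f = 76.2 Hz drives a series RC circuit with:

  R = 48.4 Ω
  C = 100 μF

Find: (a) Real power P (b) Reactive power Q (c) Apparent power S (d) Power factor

Step 1 — Angular frequency: ω = 2π·f = 2π·76.2 = 478.8 rad/s.
Step 2 — Component impedances:
  R: Z = R = 48.4 Ω
  C: Z = 1/(jωC) = -j/(ω·C) = 0 - j20.89 Ω
Step 3 — Series combination: Z_total = R + C = 48.4 - j20.89 Ω = 52.71∠-23.3° Ω.
Step 4 — Source phasor: V = 73.6∠-52.9° V = 44.4 - j58.7 V.
Step 5 — Current: I = V / Z = 1.214 - j0.6888 A = 1.396∠-29.6° A.
Step 6 — Complex power: S = V·I* = 94.35 - j40.72 VA.
Step 7 — Real power: P = Re(S) = 94.35 W.
Step 8 — Reactive power: Q = Im(S) = -40.72 VAR.
Step 9 — Apparent power: |S| = 102.8 VA.
Step 10 — Power factor: PF = P/|S| = 0.9182 (leading).

(a) P = 94.35 W  (b) Q = -40.72 VAR  (c) S = 102.8 VA  (d) PF = 0.9182 (leading)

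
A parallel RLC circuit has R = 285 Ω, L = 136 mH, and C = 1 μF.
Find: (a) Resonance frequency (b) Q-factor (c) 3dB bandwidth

Step 1 — Resonance: ω₀ = 1/√(LC) = 1/√(0.136·1e-06) = 2712 rad/s.
Step 2 — f₀ = ω₀/(2π) = 431.6 Hz.
Step 3 — Parallel Q: Q = R/(ω₀L) = 285/(2712·0.136) = 0.7728.
Step 4 — Bandwidth: Δω = ω₀/Q = 3509 rad/s; BW = Δω/(2π) = 558.4 Hz.

(a) f₀ = 431.6 Hz  (b) Q = 0.7728  (c) BW = 558.4 Hz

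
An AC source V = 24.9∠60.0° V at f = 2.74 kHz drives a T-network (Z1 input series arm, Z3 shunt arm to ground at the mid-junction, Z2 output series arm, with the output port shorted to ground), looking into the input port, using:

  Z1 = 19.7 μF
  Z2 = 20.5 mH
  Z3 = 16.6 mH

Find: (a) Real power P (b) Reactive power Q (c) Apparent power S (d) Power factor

Step 1 — Angular frequency: ω = 2π·f = 2π·2740 = 1.722e+04 rad/s.
Step 2 — Component impedances:
  Z1: Z = 1/(jωC) = -j/(ω·C) = 0 - j2.949 Ω
  Z2: Z = jωL = j·1.722e+04·0.0205 = 0 + j352.9 Ω
  Z3: Z = jωL = j·1.722e+04·0.0166 = 0 + j285.8 Ω
Step 3 — With the output port shorted to ground, the output series arm Z2 runs from the junction to ground; the shunt arm Z3 also runs from the junction to ground. They appear in parallel: Z3 || Z2 = 0 + j157.9 Ω.
Step 4 — Series with input arm Z1: Z_in = Z1 + (Z3 || Z2) = 0 + j155 Ω = 155∠90.0° Ω.
Step 5 — Source phasor: V = 24.9∠60.0° V = 12.45 + j21.56 V.
Step 6 — Current: I = V / Z = 0.1392 - j0.08034 A = 0.1607∠-30.0° A.
Step 7 — Complex power: S = V·I* = 0 + j4.001 VA.
Step 8 — Real power: P = Re(S) = 0 W.
Step 9 — Reactive power: Q = Im(S) = 4.001 VAR.
Step 10 — Apparent power: |S| = 4.001 VA.
Step 11 — Power factor: PF = P/|S| = 0 (lagging).

(a) P = 0 W  (b) Q = 4.001 VAR  (c) S = 4.001 VA  (d) PF = 0 (lagging)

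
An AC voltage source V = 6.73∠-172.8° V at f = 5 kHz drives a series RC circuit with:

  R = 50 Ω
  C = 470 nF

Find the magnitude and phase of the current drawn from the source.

Step 1 — Angular frequency: ω = 2π·f = 2π·5000 = 3.142e+04 rad/s.
Step 2 — Component impedances:
  R: Z = R = 50 Ω
  C: Z = 1/(jωC) = -j/(ω·C) = 0 - j67.73 Ω
Step 3 — Series combination: Z_total = R + C = 50 - j67.73 Ω = 84.18∠-53.6° Ω.
Step 4 — Source phasor: V = 6.73∠-172.8° V = -6.677 - j0.8435 V.
Step 5 — Ohm's law: I = V / Z_total = (-6.677 - j0.8435) / (50 - j67.73) = -0.03905 - j0.06976 A.
Step 6 — Convert to polar: |I| = 0.07995 A, ∠I = -119.2°.

I = 0.07995∠-119.2° A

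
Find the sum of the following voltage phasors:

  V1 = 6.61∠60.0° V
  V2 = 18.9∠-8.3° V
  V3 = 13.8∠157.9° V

Step 1 — Convert each phasor to rectangular form:
  V1 = 6.61·(cos(60.0°) + j·sin(60.0°)) = 3.305 + j5.724 V
  V2 = 18.9·(cos(-8.3°) + j·sin(-8.3°)) = 18.7 - j2.728 V
  V3 = 13.8·(cos(157.9°) + j·sin(157.9°)) = -12.79 + j5.192 V
Step 2 — Sum components: V_total = 9.221 + j8.188 V.
Step 3 — Convert to polar: |V_total| = 12.33 V, ∠V_total = 41.6°.

V_total = 12.33∠41.6° V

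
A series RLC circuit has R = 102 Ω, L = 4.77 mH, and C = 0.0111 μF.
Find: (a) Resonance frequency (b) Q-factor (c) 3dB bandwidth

Step 1 — Resonance: ω₀ = 1/√(LC) = 1/√(0.00477·1.11e-08) = 1.374e+05 rad/s.
Step 2 — f₀ = ω₀/(2π) = 2.187e+04 Hz.
Step 3 — Series Q: Q = ω₀L/R = 1.374e+05·0.00477/102 = 6.427.
Step 4 — Bandwidth: Δω = ω₀/Q = 2.138e+04 rad/s; BW = Δω/(2π) = 3403 Hz.

(a) f₀ = 2.187e+04 Hz  (b) Q = 6.427  (c) BW = 3403 Hz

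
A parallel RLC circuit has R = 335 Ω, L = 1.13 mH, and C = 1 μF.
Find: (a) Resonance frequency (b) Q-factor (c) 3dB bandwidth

Step 1 — Resonance: ω₀ = 1/√(LC) = 1/√(0.00113·1e-06) = 2.975e+04 rad/s.
Step 2 — f₀ = ω₀/(2π) = 4735 Hz.
Step 3 — Parallel Q: Q = R/(ω₀L) = 335/(2.975e+04·0.00113) = 9.966.
Step 4 — Bandwidth: Δω = ω₀/Q = 2985 rad/s; BW = Δω/(2π) = 475.1 Hz.

(a) f₀ = 4735 Hz  (b) Q = 9.966  (c) BW = 475.1 Hz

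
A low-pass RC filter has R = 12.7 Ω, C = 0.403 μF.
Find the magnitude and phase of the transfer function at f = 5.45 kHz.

Step 1 — Angular frequency: ω = 2π·5450 = 3.424e+04 rad/s.
Step 2 — Transfer function: H(jω) = 1/(1 + jωRC).
Step 3 — Denominator: 1 + jωRC = 1 + j·3.424e+04·12.7·4.03e-07 = 1 + j0.1753.
Step 4 — H = 0.9702 - j0.17.
Step 5 — Magnitude: |H| = 0.985 (-0.1 dB); phase: φ = -9.9°.

|H| = 0.985 (-0.1 dB), φ = -9.9°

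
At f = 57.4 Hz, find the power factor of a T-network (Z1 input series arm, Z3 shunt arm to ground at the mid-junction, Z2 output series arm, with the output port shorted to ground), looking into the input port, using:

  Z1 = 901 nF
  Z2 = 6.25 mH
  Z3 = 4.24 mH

Step 1 — Angular frequency: ω = 2π·f = 2π·57.4 = 360.7 rad/s.
Step 2 — Component impedances:
  Z1: Z = 1/(jωC) = -j/(ω·C) = 0 - j3077 Ω
  Z2: Z = jωL = j·360.7·0.00625 = 0 + j2.254 Ω
  Z3: Z = jωL = j·360.7·0.00424 = 0 + j1.529 Ω
Step 3 — With the output port shorted to ground, the output series arm Z2 runs from the junction to ground; the shunt arm Z3 also runs from the junction to ground. They appear in parallel: Z3 || Z2 = 0 + j0.9111 Ω.
Step 4 — Series with input arm Z1: Z_in = Z1 + (Z3 || Z2) = 0 - j3076 Ω = 3076∠-90.0° Ω.
Step 5 — Power factor: PF = cos(φ) = Re(Z)/|Z| = 0/3076 = 0.
Step 6 — Type: Im(Z) = -3076 ⇒ leading (phase φ = -90.0°).

PF = 0 (leading, φ = -90.0°)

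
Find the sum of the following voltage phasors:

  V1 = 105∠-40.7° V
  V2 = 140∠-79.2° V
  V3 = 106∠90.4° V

Step 1 — Convert each phasor to rectangular form:
  V1 = 105·(cos(-40.7°) + j·sin(-40.7°)) = 79.6 - j68.47 V
  V2 = 140·(cos(-79.2°) + j·sin(-79.2°)) = 26.23 - j137.5 V
  V3 = 106·(cos(90.4°) + j·sin(90.4°)) = -0.74 + j106 V
Step 2 — Sum components: V_total = 105.1 - j99.99 V.
Step 3 — Convert to polar: |V_total| = 145.1 V, ∠V_total = -43.6°.

V_total = 145.1∠-43.6° V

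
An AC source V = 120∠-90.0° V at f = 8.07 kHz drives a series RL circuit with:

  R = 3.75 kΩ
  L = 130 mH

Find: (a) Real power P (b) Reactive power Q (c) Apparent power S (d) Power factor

Step 1 — Angular frequency: ω = 2π·f = 2π·8070 = 5.071e+04 rad/s.
Step 2 — Component impedances:
  R: Z = R = 3750 Ω
  L: Z = jωL = j·5.071e+04·0.13 = 0 + j6592 Ω
Step 3 — Series combination: Z_total = R + L = 3750 + j6592 Ω = 7584∠60.4° Ω.
Step 4 — Source phasor: V = 120∠-90.0° V = 0 - j120 V.
Step 5 — Current: I = V / Z = -0.01375 - j0.007824 A = 0.01582∠-150.4° A.
Step 6 — Complex power: S = V·I* = 0.9389 + j1.65 VA.
Step 7 — Real power: P = Re(S) = 0.9389 W.
Step 8 — Reactive power: Q = Im(S) = 1.65 VAR.
Step 9 — Apparent power: |S| = 1.899 VA.
Step 10 — Power factor: PF = P/|S| = 0.4945 (lagging).

(a) P = 0.9389 W  (b) Q = 1.65 VAR  (c) S = 1.899 VA  (d) PF = 0.4945 (lagging)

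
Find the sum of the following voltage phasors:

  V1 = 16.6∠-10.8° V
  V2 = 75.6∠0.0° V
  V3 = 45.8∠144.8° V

Step 1 — Convert each phasor to rectangular form:
  V1 = 16.6·(cos(-10.8°) + j·sin(-10.8°)) = 16.31 - j3.111 V
  V2 = 75.6·(cos(0.0°) + j·sin(0.0°)) = 75.6 V
  V3 = 45.8·(cos(144.8°) + j·sin(144.8°)) = -37.43 + j26.4 V
Step 2 — Sum components: V_total = 54.48 + j23.29 V.
Step 3 — Convert to polar: |V_total| = 59.25 V, ∠V_total = 23.1°.

V_total = 59.25∠23.1° V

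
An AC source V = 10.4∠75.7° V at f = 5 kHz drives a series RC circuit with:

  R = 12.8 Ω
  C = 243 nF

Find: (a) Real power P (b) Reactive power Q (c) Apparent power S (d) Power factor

Step 1 — Angular frequency: ω = 2π·f = 2π·5000 = 3.142e+04 rad/s.
Step 2 — Component impedances:
  R: Z = R = 12.8 Ω
  C: Z = 1/(jωC) = -j/(ω·C) = 0 - j131 Ω
Step 3 — Series combination: Z_total = R + C = 12.8 - j131 Ω = 131.6∠-84.4° Ω.
Step 4 — Source phasor: V = 10.4∠75.7° V = 2.569 + j10.08 V.
Step 5 — Current: I = V / Z = -0.07431 + j0.02687 A = 0.07902∠160.1° A.
Step 6 — Complex power: S = V·I* = 0.07992 - j0.8179 VA.
Step 7 — Real power: P = Re(S) = 0.07992 W.
Step 8 — Reactive power: Q = Im(S) = -0.8179 VAR.
Step 9 — Apparent power: |S| = 0.8218 VA.
Step 10 — Power factor: PF = P/|S| = 0.09725 (leading).

(a) P = 0.07992 W  (b) Q = -0.8179 VAR  (c) S = 0.8218 VA  (d) PF = 0.09725 (leading)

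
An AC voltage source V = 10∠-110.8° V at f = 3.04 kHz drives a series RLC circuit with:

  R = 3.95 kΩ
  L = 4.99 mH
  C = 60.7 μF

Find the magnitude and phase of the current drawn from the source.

Step 1 — Angular frequency: ω = 2π·f = 2π·3040 = 1.91e+04 rad/s.
Step 2 — Component impedances:
  R: Z = R = 3950 Ω
  L: Z = jωL = j·1.91e+04·0.00499 = 0 + j95.31 Ω
  C: Z = 1/(jωC) = -j/(ω·C) = 0 - j0.8625 Ω
Step 3 — Series combination: Z_total = R + L + C = 3950 + j94.45 Ω = 3951∠1.4° Ω.
Step 4 — Source phasor: V = 10∠-110.8° V = -3.551 - j9.348 V.
Step 5 — Ohm's law: I = V / Z_total = (-3.551 - j9.348) / (3950 + j94.45) = -0.000955 - j0.002344 A.
Step 6 — Convert to polar: |I| = 0.002531 A, ∠I = -112.2°.

I = 0.002531∠-112.2° A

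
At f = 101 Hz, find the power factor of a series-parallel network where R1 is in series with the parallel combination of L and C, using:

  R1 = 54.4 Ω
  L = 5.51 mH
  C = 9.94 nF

Step 1 — Angular frequency: ω = 2π·f = 2π·101 = 634.6 rad/s.
Step 2 — Component impedances:
  R1: Z = R = 54.4 Ω
  L: Z = jωL = j·634.6·0.00551 = 0 + j3.497 Ω
  C: Z = 1/(jωC) = -j/(ω·C) = 0 - j1.585e+05 Ω
Step 3 — Parallel branch: L || C = 1/(1/L + 1/C) = 0 + j3.497 Ω.
Step 4 — Series with R1: Z_total = R1 + (L || C) = 54.4 + j3.497 Ω = 54.51∠3.7° Ω.
Step 5 — Power factor: PF = cos(φ) = Re(Z)/|Z| = 54.4/54.512 = 0.9979.
Step 6 — Type: Im(Z) = 3.497 ⇒ lagging (phase φ = 3.7°).

PF = 0.9979 (lagging, φ = 3.7°)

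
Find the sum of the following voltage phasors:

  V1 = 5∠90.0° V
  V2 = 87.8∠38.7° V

Step 1 — Convert each phasor to rectangular form:
  V1 = 5·(cos(90.0°) + j·sin(90.0°)) = 0 + j5 V
  V2 = 87.8·(cos(38.7°) + j·sin(38.7°)) = 68.52 + j54.9 V
Step 2 — Sum components: V_total = 68.52 + j59.9 V.
Step 3 — Convert to polar: |V_total| = 91.01 V, ∠V_total = 41.2°.

V_total = 91.01∠41.2° V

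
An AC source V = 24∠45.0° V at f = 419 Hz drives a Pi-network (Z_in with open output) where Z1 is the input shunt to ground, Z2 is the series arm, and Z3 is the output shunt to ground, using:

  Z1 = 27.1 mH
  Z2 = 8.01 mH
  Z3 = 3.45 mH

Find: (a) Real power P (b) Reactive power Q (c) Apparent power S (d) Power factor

Step 1 — Angular frequency: ω = 2π·f = 2π·419 = 2633 rad/s.
Step 2 — Component impedances:
  Z1: Z = jωL = j·2633·0.0271 = 0 + j71.34 Ω
  Z2: Z = jωL = j·2633·0.00801 = 0 + j21.09 Ω
  Z3: Z = jωL = j·2633·0.00345 = 0 + j9.083 Ω
Step 3 — With open output, the series arm Z2 and the output shunt Z3 appear in series to ground: Z2 + Z3 = 0 + j30.17 Ω.
Step 4 — Parallel with input shunt Z1: Z_in = Z1 || (Z2 + Z3) = 0 + j21.2 Ω = 21.2∠90.0° Ω.
Step 5 — Source phasor: V = 24∠45.0° V = 16.97 + j16.97 V.
Step 6 — Current: I = V / Z = 0.8004 - j0.8004 A = 1.132∠-45.0° A.
Step 7 — Complex power: S = V·I* = 0 + j27.17 VA.
Step 8 — Real power: P = Re(S) = 0 W.
Step 9 — Reactive power: Q = Im(S) = 27.17 VAR.
Step 10 — Apparent power: |S| = 27.17 VA.
Step 11 — Power factor: PF = P/|S| = 0 (lagging).

(a) P = 0 W  (b) Q = 27.17 VAR  (c) S = 27.17 VA  (d) PF = 0 (lagging)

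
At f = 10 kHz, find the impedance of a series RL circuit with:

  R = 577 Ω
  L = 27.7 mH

Step 1 — Angular frequency: ω = 2π·f = 2π·1e+04 = 6.283e+04 rad/s.
Step 2 — Component impedances:
  R: Z = R = 577 Ω
  L: Z = jωL = j·6.283e+04·0.0277 = 0 + j1740 Ω
Step 3 — Series combination: Z_total = R + L = 577 + j1740 Ω = 1834∠71.7° Ω.

Z = 577 + j1740 Ω = 1834∠71.7° Ω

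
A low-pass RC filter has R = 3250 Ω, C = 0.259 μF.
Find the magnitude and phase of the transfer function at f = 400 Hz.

Step 1 — Angular frequency: ω = 2π·400 = 2513 rad/s.
Step 2 — Transfer function: H(jω) = 1/(1 + jωRC).
Step 3 — Denominator: 1 + jωRC = 1 + j·2513·3250·2.59e-07 = 1 + j2.116.
Step 4 — H = 0.1826 - j0.3864.
Step 5 — Magnitude: |H| = 0.4274 (-7.4 dB); phase: φ = -64.7°.

|H| = 0.4274 (-7.4 dB), φ = -64.7°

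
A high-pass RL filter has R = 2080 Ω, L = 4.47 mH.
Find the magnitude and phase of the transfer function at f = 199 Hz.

Step 1 — Angular frequency: ω = 2π·199 = 1250 rad/s.
Step 2 — Transfer function: H(jω) = jωL/(R + jωL).
Step 3 — Numerator jωL = j·5.589; denominator R + jωL = 2080 + j5.589.
Step 4 — H = 7.22e-06 + j0.002687.
Step 5 — Magnitude: |H| = 0.002687 (-51.4 dB); phase: φ = 89.8°.

|H| = 0.002687 (-51.4 dB), φ = 89.8°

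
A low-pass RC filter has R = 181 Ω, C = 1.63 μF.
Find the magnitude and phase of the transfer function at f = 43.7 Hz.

Step 1 — Angular frequency: ω = 2π·43.7 = 274.6 rad/s.
Step 2 — Transfer function: H(jω) = 1/(1 + jωRC).
Step 3 — Denominator: 1 + jωRC = 1 + j·274.6·181·1.63e-06 = 1 + j0.08101.
Step 4 — H = 0.9935 - j0.08048.
Step 5 — Magnitude: |H| = 0.9967 (-0.0 dB); phase: φ = -4.6°.

|H| = 0.9967 (-0.0 dB), φ = -4.6°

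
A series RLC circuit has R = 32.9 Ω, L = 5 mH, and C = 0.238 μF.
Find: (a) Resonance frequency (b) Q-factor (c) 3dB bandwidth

Step 1 — Resonance: ω₀ = 1/√(LC) = 1/√(0.005·2.38e-07) = 2.899e+04 rad/s.
Step 2 — f₀ = ω₀/(2π) = 4614 Hz.
Step 3 — Series Q: Q = ω₀L/R = 2.899e+04·0.005/32.9 = 4.406.
Step 4 — Bandwidth: Δω = ω₀/Q = 6580 rad/s; BW = Δω/(2π) = 1047 Hz.

(a) f₀ = 4614 Hz  (b) Q = 4.406  (c) BW = 1047 Hz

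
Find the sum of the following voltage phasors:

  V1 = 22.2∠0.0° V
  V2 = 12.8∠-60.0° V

Step 1 — Convert each phasor to rectangular form:
  V1 = 22.2·(cos(0.0°) + j·sin(0.0°)) = 22.2 V
  V2 = 12.8·(cos(-60.0°) + j·sin(-60.0°)) = 6.4 - j11.09 V
Step 2 — Sum components: V_total = 28.6 - j11.09 V.
Step 3 — Convert to polar: |V_total| = 30.67 V, ∠V_total = -21.2°.

V_total = 30.67∠-21.2° V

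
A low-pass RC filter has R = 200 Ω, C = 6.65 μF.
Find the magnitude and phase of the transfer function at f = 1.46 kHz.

Step 1 — Angular frequency: ω = 2π·1460 = 9173 rad/s.
Step 2 — Transfer function: H(jω) = 1/(1 + jωRC).
Step 3 — Denominator: 1 + jωRC = 1 + j·9173·200·6.65e-06 = 1 + j12.2.
Step 4 — H = 0.006673 - j0.08142.
Step 5 — Magnitude: |H| = 0.08169 (-21.8 dB); phase: φ = -85.3°.

|H| = 0.08169 (-21.8 dB), φ = -85.3°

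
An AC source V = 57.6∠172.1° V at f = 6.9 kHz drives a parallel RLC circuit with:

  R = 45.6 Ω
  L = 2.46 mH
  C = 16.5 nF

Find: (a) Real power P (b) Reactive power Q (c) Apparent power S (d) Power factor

Step 1 — Angular frequency: ω = 2π·f = 2π·6900 = 4.335e+04 rad/s.
Step 2 — Component impedances:
  R: Z = R = 45.6 Ω
  L: Z = jωL = j·4.335e+04·0.00246 = 0 + j106.7 Ω
  C: Z = 1/(jωC) = -j/(ω·C) = 0 - j1398 Ω
Step 3 — Parallel combination: 1/Z_total = 1/R + 1/L + 1/C; Z_total = 39.45 + j15.58 Ω = 42.41∠21.6° Ω.
Step 4 — Source phasor: V = 57.6∠172.1° V = -57.05 + j7.917 V.
Step 5 — Current: I = V / Z = -1.183 + j0.6678 A = 1.358∠150.5° A.
Step 6 — Complex power: S = V·I* = 72.76 + j28.74 VA.
Step 7 — Real power: P = Re(S) = 72.76 W.
Step 8 — Reactive power: Q = Im(S) = 28.74 VAR.
Step 9 — Apparent power: |S| = 78.23 VA.
Step 10 — Power factor: PF = P/|S| = 0.9301 (lagging).

(a) P = 72.76 W  (b) Q = 28.74 VAR  (c) S = 78.23 VA  (d) PF = 0.9301 (lagging)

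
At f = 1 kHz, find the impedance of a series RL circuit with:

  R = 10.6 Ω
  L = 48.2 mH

Step 1 — Angular frequency: ω = 2π·f = 2π·1000 = 6283 rad/s.
Step 2 — Component impedances:
  R: Z = R = 10.6 Ω
  L: Z = jωL = j·6283·0.0482 = 0 + j302.8 Ω
Step 3 — Series combination: Z_total = R + L = 10.6 + j302.8 Ω = 303∠88.0° Ω.

Z = 10.6 + j302.8 Ω = 303∠88.0° Ω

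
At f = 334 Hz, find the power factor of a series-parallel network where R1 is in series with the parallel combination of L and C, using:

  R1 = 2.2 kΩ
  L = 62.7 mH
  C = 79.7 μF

Step 1 — Angular frequency: ω = 2π·f = 2π·334 = 2099 rad/s.
Step 2 — Component impedances:
  R1: Z = R = 2200 Ω
  L: Z = jωL = j·2099·0.0627 = 0 + j131.6 Ω
  C: Z = 1/(jωC) = -j/(ω·C) = 0 - j5.979 Ω
Step 3 — Parallel branch: L || C = 1/(1/L + 1/C) = 0 - j6.263 Ω.
Step 4 — Series with R1: Z_total = R1 + (L || C) = 2200 - j6.263 Ω = 2200∠-0.2° Ω.
Step 5 — Power factor: PF = cos(φ) = Re(Z)/|Z| = 2200/2200 = 1.
Step 6 — Type: Im(Z) = -6.263 ⇒ leading (phase φ = -0.2°).

PF = 1 (leading, φ = -0.2°)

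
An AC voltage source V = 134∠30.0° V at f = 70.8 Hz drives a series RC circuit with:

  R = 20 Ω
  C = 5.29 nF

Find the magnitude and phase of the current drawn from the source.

Step 1 — Angular frequency: ω = 2π·f = 2π·70.8 = 444.8 rad/s.
Step 2 — Component impedances:
  R: Z = R = 20 Ω
  C: Z = 1/(jωC) = -j/(ω·C) = 0 - j4.249e+05 Ω
Step 3 — Series combination: Z_total = R + C = 20 - j4.249e+05 Ω = 4.249e+05∠-90.0° Ω.
Step 4 — Source phasor: V = 134∠30.0° V = 116 + j67 V.
Step 5 — Ohm's law: I = V / Z_total = (116 + j67) / (20 - j4.249e+05) = -0.0001577 + j0.0002731 A.
Step 6 — Convert to polar: |I| = 0.0003153 A, ∠I = 120.0°.

I = 0.0003153∠120.0° A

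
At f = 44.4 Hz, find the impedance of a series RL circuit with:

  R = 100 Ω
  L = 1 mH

Step 1 — Angular frequency: ω = 2π·f = 2π·44.4 = 279 rad/s.
Step 2 — Component impedances:
  R: Z = R = 100 Ω
  L: Z = jωL = j·279·0.001 = 0 + j0.279 Ω
Step 3 — Series combination: Z_total = R + L = 100 + j0.279 Ω = 100∠0.2° Ω.

Z = 100 + j0.279 Ω = 100∠0.2° Ω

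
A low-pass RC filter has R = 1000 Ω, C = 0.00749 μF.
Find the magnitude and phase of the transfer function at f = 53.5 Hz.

Step 1 — Angular frequency: ω = 2π·53.5 = 336.2 rad/s.
Step 2 — Transfer function: H(jω) = 1/(1 + jωRC).
Step 3 — Denominator: 1 + jωRC = 1 + j·336.2·1000·7.49e-09 = 1 + j0.002518.
Step 4 — H = 1 - j0.002518.
Step 5 — Magnitude: |H| = 1 (-0.0 dB); phase: φ = -0.1°.

|H| = 1 (-0.0 dB), φ = -0.1°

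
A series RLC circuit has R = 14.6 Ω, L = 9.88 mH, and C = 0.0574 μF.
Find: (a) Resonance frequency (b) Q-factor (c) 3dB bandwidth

Step 1 — Resonance condition Im(Z)=0 gives ω₀ = 1/√(LC).
Step 2 — ω₀ = 1/√(0.00988·5.74e-08) = 4.199e+04 rad/s.
Step 3 — f₀ = ω₀/(2π) = 6683 Hz.
Step 4 — Series Q: Q = ω₀L/R = 4.199e+04·0.00988/14.6 = 28.42.
Step 5 — 3dB bandwidth: Δω = ω₀/Q = 1478 rad/s; BW = Δω/(2π) = 235.2 Hz.

(a) f₀ = 6683 Hz  (b) Q = 28.42  (c) BW = 235.2 Hz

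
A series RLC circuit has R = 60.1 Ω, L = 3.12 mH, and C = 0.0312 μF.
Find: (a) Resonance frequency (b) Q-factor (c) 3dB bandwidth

Step 1 — Resonance: ω₀ = 1/√(LC) = 1/√(0.00312·3.12e-08) = 1.014e+05 rad/s.
Step 2 — f₀ = ω₀/(2π) = 1.613e+04 Hz.
Step 3 — Series Q: Q = ω₀L/R = 1.014e+05·0.00312/60.1 = 5.262.
Step 4 — Bandwidth: Δω = ω₀/Q = 1.926e+04 rad/s; BW = Δω/(2π) = 3066 Hz.

(a) f₀ = 1.613e+04 Hz  (b) Q = 5.262  (c) BW = 3066 Hz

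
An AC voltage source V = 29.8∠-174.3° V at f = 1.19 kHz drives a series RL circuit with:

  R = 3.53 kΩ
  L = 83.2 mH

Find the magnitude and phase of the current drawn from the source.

Step 1 — Angular frequency: ω = 2π·f = 2π·1190 = 7477 rad/s.
Step 2 — Component impedances:
  R: Z = R = 3530 Ω
  L: Z = jωL = j·7477·0.0832 = 0 + j622.1 Ω
Step 3 — Series combination: Z_total = R + L = 3530 + j622.1 Ω = 3584∠10.0° Ω.
Step 4 — Source phasor: V = 29.8∠-174.3° V = -29.65 - j2.96 V.
Step 5 — Ohm's law: I = V / Z_total = (-29.65 - j2.96) / (3530 + j622.1) = -0.00829 + j0.0006226 A.
Step 6 — Convert to polar: |I| = 0.008314 A, ∠I = 175.7°.

I = 0.008314∠175.7° A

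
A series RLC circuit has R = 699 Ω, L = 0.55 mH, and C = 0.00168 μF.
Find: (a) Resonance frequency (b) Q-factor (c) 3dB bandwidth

Step 1 — Resonance: ω₀ = 1/√(LC) = 1/√(0.00055·1.68e-09) = 1.04e+06 rad/s.
Step 2 — f₀ = ω₀/(2π) = 1.656e+05 Hz.
Step 3 — Series Q: Q = ω₀L/R = 1.04e+06·0.00055/699 = 0.8186.
Step 4 — Bandwidth: Δω = ω₀/Q = 1.271e+06 rad/s; BW = Δω/(2π) = 2.023e+05 Hz.

(a) f₀ = 1.656e+05 Hz  (b) Q = 0.8186  (c) BW = 2.023e+05 Hz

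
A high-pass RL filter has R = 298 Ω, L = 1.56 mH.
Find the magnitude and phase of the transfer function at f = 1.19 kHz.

Step 1 — Angular frequency: ω = 2π·1190 = 7477 rad/s.
Step 2 — Transfer function: H(jω) = jωL/(R + jωL).
Step 3 — Numerator jωL = j·11.66; denominator R + jωL = 298 + j11.66.
Step 4 — H = 0.00153 + j0.03908.
Step 5 — Magnitude: |H| = 0.03911 (-28.2 dB); phase: φ = 87.8°.

|H| = 0.03911 (-28.2 dB), φ = 87.8°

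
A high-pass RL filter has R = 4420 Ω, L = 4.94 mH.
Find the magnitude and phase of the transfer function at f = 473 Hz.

Step 1 — Angular frequency: ω = 2π·473 = 2972 rad/s.
Step 2 — Transfer function: H(jω) = jωL/(R + jωL).
Step 3 — Numerator jωL = j·14.68; denominator R + jωL = 4420 + j14.68.
Step 4 — H = 1.103e-05 + j0.003322.
Step 5 — Magnitude: |H| = 0.003322 (-49.6 dB); phase: φ = 89.8°.

|H| = 0.003322 (-49.6 dB), φ = 89.8°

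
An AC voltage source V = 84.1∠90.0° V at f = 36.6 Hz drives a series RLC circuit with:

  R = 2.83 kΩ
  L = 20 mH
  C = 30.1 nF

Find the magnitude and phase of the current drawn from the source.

Step 1 — Angular frequency: ω = 2π·f = 2π·36.6 = 230 rad/s.
Step 2 — Component impedances:
  R: Z = R = 2830 Ω
  L: Z = jωL = j·230·0.02 = 0 + j4.599 Ω
  C: Z = 1/(jωC) = -j/(ω·C) = 0 - j1.445e+05 Ω
Step 3 — Series combination: Z_total = R + L + C = 2830 - j1.445e+05 Ω = 1.445e+05∠-88.9° Ω.
Step 4 — Source phasor: V = 84.1∠90.0° V = 0 + j84.1 V.
Step 5 — Ohm's law: I = V / Z_total = (0 + j84.1) / (2830 - j1.445e+05) = -0.0005819 + j1.14e-05 A.
Step 6 — Convert to polar: |I| = 0.000582 A, ∠I = 178.9°.

I = 0.000582∠178.9° A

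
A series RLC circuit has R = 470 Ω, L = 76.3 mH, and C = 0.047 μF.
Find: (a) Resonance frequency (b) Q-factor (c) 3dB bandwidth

Step 1 — Resonance condition Im(Z)=0 gives ω₀ = 1/√(LC).
Step 2 — ω₀ = 1/√(0.0763·4.7e-08) = 1.67e+04 rad/s.
Step 3 — f₀ = ω₀/(2π) = 2658 Hz.
Step 4 — Series Q: Q = ω₀L/R = 1.67e+04·0.0763/470 = 2.711.
Step 5 — 3dB bandwidth: Δω = ω₀/Q = 6160 rad/s; BW = Δω/(2π) = 980.4 Hz.

(a) f₀ = 2658 Hz  (b) Q = 2.711  (c) BW = 980.4 Hz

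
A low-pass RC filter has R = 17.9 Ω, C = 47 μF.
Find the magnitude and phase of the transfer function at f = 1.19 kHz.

Step 1 — Angular frequency: ω = 2π·1190 = 7477 rad/s.
Step 2 — Transfer function: H(jω) = 1/(1 + jωRC).
Step 3 — Denominator: 1 + jωRC = 1 + j·7477·17.9·4.7e-05 = 1 + j6.29.
Step 4 — H = 0.02465 - j0.1551.
Step 5 — Magnitude: |H| = 0.157 (-16.1 dB); phase: φ = -81.0°.

|H| = 0.157 (-16.1 dB), φ = -81.0°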